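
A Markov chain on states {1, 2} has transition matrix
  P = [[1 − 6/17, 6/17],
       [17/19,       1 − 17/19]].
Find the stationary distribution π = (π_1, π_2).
π_1 = 289/403, π_2 = 114/403

Solve πP = π with π_1 + π_2 = 1. From πP = π: π_1 · (1 − 6/17) + π_2 · 17/19 = π_1 ⇒ π_2 · 17/19 = π_1 · 6/17 ⇒ π_2/π_1 = (6/17)/(17/19) = 114/289. Together with π_1 + π_2 = 1:
  π_1 = (17/19)/(6/17 + 17/19) = (17/19)/(403/323) = 289/403,
  π_2 = (6/17)/(6/17 + 17/19) = (6/17)/(403/323) = 114/403.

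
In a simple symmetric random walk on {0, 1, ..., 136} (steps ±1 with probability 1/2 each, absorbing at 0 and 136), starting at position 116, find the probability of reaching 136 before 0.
P(hit 136 before 0) = 116/136 = 29/34

Let u_k = P(hit 136 before 0 | start at k). Then u_0 = 0, u_136 = 1, and u_k = u_{k-1}/2 + u_{k+1}/2 for 1 ≤ k ≤ 135. This harmonic recurrence is solved by u_k = k/136, giving u_116 = 116/136 = 29/34.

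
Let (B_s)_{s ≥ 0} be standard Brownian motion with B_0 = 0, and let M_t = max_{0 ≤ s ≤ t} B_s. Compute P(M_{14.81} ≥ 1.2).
P(M_{14.81} ≥ 1.2) = 2·P(B_{14.81} ≥ 1.2) = 2(1 − Φ(1.2/√14.81)) ≈ 0.7552

By the reflection principle for Brownian motion, P(M_t ≥ a) = 2 · P(B_t ≥ a) for a ≥ 0. Since B_t ~ N(0, t), P(B_t ≥ 1.2) = 1 − Φ(1.2/√t) = 1 − Φ(1.2/√14.81) = 1 − Φ(0.3118). So
  P(M_{14.81} ≥ 1.2) = 2(1 − Φ(0.3118)) ≈ 0.7552.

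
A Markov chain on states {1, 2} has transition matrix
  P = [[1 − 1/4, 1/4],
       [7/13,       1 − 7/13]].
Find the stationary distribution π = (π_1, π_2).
π_1 = 28/41, π_2 = 13/41

Solve πP = π with π_1 + π_2 = 1. From πP = π: π_1 · (1 − 1/4) + π_2 · 7/13 = π_1 ⇒ π_2 · 7/13 = π_1 · 1/4 ⇒ π_2/π_1 = (1/4)/(7/13) = 13/28. Together with π_1 + π_2 = 1:
  π_1 = (7/13)/(1/4 + 7/13) = (7/13)/(41/52) = 28/41,
  π_2 = (1/4)/(1/4 + 7/13) = (1/4)/(41/52) = 13/41.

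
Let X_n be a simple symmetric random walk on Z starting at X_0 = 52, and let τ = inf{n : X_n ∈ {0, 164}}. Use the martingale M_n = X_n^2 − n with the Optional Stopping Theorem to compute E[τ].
E[τ] = 5824

M_n = X_n^2 − n is a martingale (since E[X_{n+1}^2 | F_n] = X_n^2 + 1). By OST (τ has finite mean in a bounded region), E[M_τ] = E[M_0] = X_0^2 − 0 = 52^2 = 2704. Also E[M_τ] = E[X_τ^2] − E[τ]. The walk exits at 0 or 164, with P(hit 164 first) = 52/164, so E[X_τ^2] = 164^2 · 52/164 + 0 = 8528. Thus E[τ] = E[X_τ^2] − E[M_τ] = 8528 − 2704 = 5824 = 52(164 − 52) = 5824.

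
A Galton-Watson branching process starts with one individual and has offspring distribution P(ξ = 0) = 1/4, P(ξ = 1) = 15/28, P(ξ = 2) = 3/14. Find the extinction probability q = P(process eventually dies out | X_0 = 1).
q = 1

Mean offspring μ = 0·1/4 + 1·15/28 + 2·3/14 = 27/28 ≤ 1. For μ ≤ 1 with offspring not concentrated at 1, the Galton-Watson process goes extinct almost surely, so q = 1.
(Algebraic check: The pgf is f(s) = 1/4 + 15/28·s + 3/14·s². The extinction probability q is the smallest fixed point of f in [0, 1]. Setting s = f(s):
  3/14·s² + (15/28 − 1)·s + 1/4 = 0
  3/14·s² − (1/4 + 3/14)·s + 1/4 = 0
which factors as (s − 1)·(3/14·s − 1/4) = 0, giving roots s = 1 and s = (1/4)/(3/14) = 7/6. Since 7/6 ≥ 1, the smallest root in [0, 1] is s = 1.)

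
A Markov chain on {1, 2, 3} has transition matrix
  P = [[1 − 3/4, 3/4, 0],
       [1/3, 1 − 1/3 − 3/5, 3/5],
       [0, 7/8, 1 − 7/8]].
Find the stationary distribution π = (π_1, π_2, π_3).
π = (140/671, 315/671, 216/671)

This is a birth-death chain on three states, which satisfies detailed balance: π_1 · P_{12} = π_2 · P_{21} and π_2 · P_{23} = π_3 · P_{32}.
From π_1 · 3/4 = π_2 · 1/3: π_2/π_1 = (3/4)/(1/3) = 9/4.
From π_2 · 3/5 = π_3 · 7/8: π_3/π_2 = (3/5)/(7/8) = 24/35.
Take π_1 proportional to 1; then unnormalized π = (1, 9/4, 54/35). Normalize by dividing by the sum 671/140:
  π = (140/671, 315/671, 216/671).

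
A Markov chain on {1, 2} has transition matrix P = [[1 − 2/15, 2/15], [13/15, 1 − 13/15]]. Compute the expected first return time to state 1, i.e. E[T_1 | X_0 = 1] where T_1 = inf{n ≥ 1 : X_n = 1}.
E[T_1 | X_0 = 1] = 1/π_1 = 15/13

For an irreducible recurrent Markov chain with stationary distribution π, E[T_i | X_0 = i] = 1/π_i (Kac's formula). Here π_1 = (13/15)/(2/15 + 13/15) = (13/15)/(1) = 13/15, so E[T_1 | X_0 = 1] = 1/π_1 = (2/15 + 13/15)/(13/15) = (1)/(13/15) = 15/13.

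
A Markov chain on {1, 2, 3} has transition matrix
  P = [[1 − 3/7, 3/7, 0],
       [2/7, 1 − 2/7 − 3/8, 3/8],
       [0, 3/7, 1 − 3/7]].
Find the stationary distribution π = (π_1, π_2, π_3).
π = (16/61, 24/61, 21/61)

This is a birth-death chain on three states, which satisfies detailed balance: π_1 · P_{12} = π_2 · P_{21} and π_2 · P_{23} = π_3 · P_{32}.
From π_1 · 3/7 = π_2 · 2/7: π_2/π_1 = (3/7)/(2/7) = 3/2.
From π_2 · 3/8 = π_3 · 3/7: π_3/π_2 = (3/8)/(3/7) = 7/8.
Take π_1 proportional to 1; then unnormalized π = (1, 3/2, 21/16). Normalize by dividing by the sum 61/16:
  π = (16/61, 24/61, 21/61).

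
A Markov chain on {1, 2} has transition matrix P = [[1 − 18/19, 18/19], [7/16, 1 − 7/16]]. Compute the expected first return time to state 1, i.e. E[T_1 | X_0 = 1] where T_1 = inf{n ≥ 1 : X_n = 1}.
E[T_1 | X_0 = 1] = 1/π_1 = 421/133

For an irreducible recurrent Markov chain with stationary distribution π, E[T_i | X_0 = i] = 1/π_i (Kac's formula). Here π_1 = (7/16)/(18/19 + 7/16) = (7/16)/(421/304) = 133/421, so E[T_1 | X_0 = 1] = 1/π_1 = (18/19 + 7/16)/(7/16) = (421/304)/(7/16) = 421/133.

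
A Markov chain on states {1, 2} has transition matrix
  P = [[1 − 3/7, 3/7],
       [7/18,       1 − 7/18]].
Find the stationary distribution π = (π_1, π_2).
π_1 = 49/103, π_2 = 54/103

Solve πP = π with π_1 + π_2 = 1. From πP = π: π_1 · (1 − 3/7) + π_2 · 7/18 = π_1 ⇒ π_2 · 7/18 = π_1 · 3/7 ⇒ π_2/π_1 = (3/7)/(7/18) = 54/49. Together with π_1 + π_2 = 1:
  π_1 = (7/18)/(3/7 + 7/18) = (7/18)/(103/126) = 49/103,
  π_2 = (3/7)/(3/7 + 7/18) = (3/7)/(103/126) = 54/103.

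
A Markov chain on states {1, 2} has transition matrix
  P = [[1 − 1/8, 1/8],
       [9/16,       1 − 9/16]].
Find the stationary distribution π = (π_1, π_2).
π_1 = 9/11, π_2 = 2/11

Solve πP = π with π_1 + π_2 = 1. From πP = π: π_1 · (1 − 1/8) + π_2 · 9/16 = π_1 ⇒ π_2 · 9/16 = π_1 · 1/8 ⇒ π_2/π_1 = (1/8)/(9/16) = 2/9. Together with π_1 + π_2 = 1:
  π_1 = (9/16)/(1/8 + 9/16) = (9/16)/(11/16) = 9/11,
  π_2 = (1/8)/(1/8 + 9/16) = (1/8)/(11/16) = 2/11.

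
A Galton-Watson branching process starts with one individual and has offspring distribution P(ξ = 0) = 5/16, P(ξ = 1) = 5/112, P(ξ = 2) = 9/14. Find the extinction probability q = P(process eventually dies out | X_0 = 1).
q = 35/72

The pgf is f(s) = 5/16 + 5/112·s + 9/14·s². The extinction probability q is the smallest fixed point of f in [0, 1]. Setting s = f(s):
  9/14·s² + (5/112 − 1)·s + 5/16 = 0
  9/14·s² − (5/16 + 9/14)·s + 5/16 = 0
which factors as (s − 1)·(9/14·s − 5/16) = 0, giving roots s = 1 and s = (5/16)/(9/14) = 35/72.
Mean offspring μ = 5/112 + 2·9/14 = 149/112 > 1 (supercritical), so q < 1. The extinction probability is the smaller root: q = (5/16)/(9/14) = 35/72.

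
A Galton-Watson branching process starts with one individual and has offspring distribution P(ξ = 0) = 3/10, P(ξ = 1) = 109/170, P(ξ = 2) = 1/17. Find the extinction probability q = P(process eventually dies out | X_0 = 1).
q = 1

Mean offspring μ = 0·3/10 + 1·109/170 + 2·1/17 = 129/170 ≤ 1. For μ ≤ 1 with offspring not concentrated at 1, the Galton-Watson process goes extinct almost surely, so q = 1.
(Algebraic check: The pgf is f(s) = 3/10 + 109/170·s + 1/17·s². The extinction probability q is the smallest fixed point of f in [0, 1]. Setting s = f(s):
  1/17·s² + (109/170 − 1)·s + 3/10 = 0
  1/17·s² − (3/10 + 1/17)·s + 3/10 = 0
which factors as (s − 1)·(1/17·s − 3/10) = 0, giving roots s = 1 and s = (3/10)/(1/17) = 51/10. Since 51/10 ≥ 1, the smallest root in [0, 1] is s = 1.)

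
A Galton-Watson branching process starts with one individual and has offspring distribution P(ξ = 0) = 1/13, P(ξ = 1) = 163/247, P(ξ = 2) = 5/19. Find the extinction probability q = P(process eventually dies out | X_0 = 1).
q = 19/65

The pgf is f(s) = 1/13 + 163/247·s + 5/19·s². The extinction probability q is the smallest fixed point of f in [0, 1]. Setting s = f(s):
  5/19·s² + (163/247 − 1)·s + 1/13 = 0
  5/19·s² − (1/13 + 5/19)·s + 1/13 = 0
which factors as (s − 1)·(5/19·s − 1/13) = 0, giving roots s = 1 and s = (1/13)/(5/19) = 19/65.
Mean offspring μ = 163/247 + 2·5/19 = 293/247 > 1 (supercritical), so q < 1. The extinction probability is the smaller root: q = (1/13)/(5/19) = 19/65.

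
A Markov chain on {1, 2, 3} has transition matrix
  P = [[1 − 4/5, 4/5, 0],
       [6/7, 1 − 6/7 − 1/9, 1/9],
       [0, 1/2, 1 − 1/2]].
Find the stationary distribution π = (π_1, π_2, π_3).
π = (135/289, 126/289, 28/289)

This is a birth-death chain on three states, which satisfies detailed balance: π_1 · P_{12} = π_2 · P_{21} and π_2 · P_{23} = π_3 · P_{32}.
From π_1 · 4/5 = π_2 · 6/7: π_2/π_1 = (4/5)/(6/7) = 14/15.
From π_2 · 1/9 = π_3 · 1/2: π_3/π_2 = (1/9)/(1/2) = 2/9.
Take π_1 proportional to 1; then unnormalized π = (1, 14/15, 28/135). Normalize by dividing by the sum 289/135:
  π = (135/289, 126/289, 28/289).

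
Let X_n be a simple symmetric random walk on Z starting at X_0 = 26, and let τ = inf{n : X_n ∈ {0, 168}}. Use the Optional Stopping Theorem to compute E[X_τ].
E[X_τ] = 26

X_n is a martingale and τ is a bounded-mean stopping time (indeed τ is finite a.s. with bounded expectation since the walk is in a bounded region). By the OST, E[X_τ] = E[X_0] = 26. Equivalently: E[X_τ] = 168 · P(hit 168 first) + 0 · P(hit 0 first) = 168 · (26/168) = 26.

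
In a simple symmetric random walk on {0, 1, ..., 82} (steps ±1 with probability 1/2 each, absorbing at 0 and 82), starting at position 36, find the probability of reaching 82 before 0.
P(hit 82 before 0) = 36/82 = 18/41

Let u_k = P(hit 82 before 0 | start at k). Then u_0 = 0, u_82 = 1, and u_k = u_{k-1}/2 + u_{k+1}/2 for 1 ≤ k ≤ 81. This harmonic recurrence is solved by u_k = k/82, giving u_36 = 36/82 = 18/41.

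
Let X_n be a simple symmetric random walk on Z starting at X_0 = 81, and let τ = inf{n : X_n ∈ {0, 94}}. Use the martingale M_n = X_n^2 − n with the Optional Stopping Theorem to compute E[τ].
E[τ] = 1053

M_n = X_n^2 − n is a martingale (since E[X_{n+1}^2 | F_n] = X_n^2 + 1). By OST (τ has finite mean in a bounded region), E[M_τ] = E[M_0] = X_0^2 − 0 = 81^2 = 6561. Also E[M_τ] = E[X_τ^2] − E[τ]. The walk exits at 0 or 94, with P(hit 94 first) = 81/94, so E[X_τ^2] = 94^2 · 81/94 + 0 = 7614. Thus E[τ] = E[X_τ^2] − E[M_τ] = 7614 − 6561 = 1053 = 81(94 − 81) = 1053.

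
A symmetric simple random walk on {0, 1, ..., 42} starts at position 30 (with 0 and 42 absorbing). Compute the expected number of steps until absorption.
E[τ | X_0 = 30] = 360

Let v_k = E[τ | X_0 = k]. Boundary: v_0 = v_42 = 0. Recurrence: v_k = 1 + (v_{k-1} + v_{k+1})/2 for 1 ≤ k ≤ 41. The particular solution to v_k − (v_{k-1} + v_{k+1})/2 = 1 is v_k = −k^2. Adding homogeneous solution A + B k and matching boundaries gives v_k = k (42 − k). Substituting k = 30: v_30 = 30 · 12 = 360.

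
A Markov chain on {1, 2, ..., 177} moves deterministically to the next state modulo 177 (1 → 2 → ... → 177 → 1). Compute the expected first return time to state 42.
E[T_42 | X_0 = 42] = 177

The chain cycles deterministically, so starting at state 42 it returns in exactly 177 steps. Equivalently, the stationary distribution is uniform π_j = 1/177 for every state j, so by Kac's formula E[T_42] = 1/π_42 = 177.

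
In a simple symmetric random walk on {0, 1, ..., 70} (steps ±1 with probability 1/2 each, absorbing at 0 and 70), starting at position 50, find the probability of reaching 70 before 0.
P(hit 70 before 0) = 50/70 = 5/7

Let u_k = P(hit 70 before 0 | start at k). Then u_0 = 0, u_70 = 1, and u_k = u_{k-1}/2 + u_{k+1}/2 for 1 ≤ k ≤ 69. This harmonic recurrence is solved by u_k = k/70, giving u_50 = 50/70 = 5/7.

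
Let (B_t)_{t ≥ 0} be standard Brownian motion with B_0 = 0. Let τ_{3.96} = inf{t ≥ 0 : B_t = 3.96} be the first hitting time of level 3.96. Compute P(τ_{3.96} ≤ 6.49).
P(τ_{3.96} ≤ 6.49) = 2(1 − Φ(3.96/√6.49)) = 2(1 − Φ(1.5544)) ≈ 0.1201

By the reflection principle for standard BM, P(τ_b ≤ t) = 2 · P(B_t ≥ b). Since B_t ~ N(0, t), P(B_t ≥ 3.96) = 1 − Φ(3.96/√t) = 1 − Φ(3.96/√6.49) = 1 − Φ(1.5544) ≈ 0.06004. Doubling: P(τ_{3.96} ≤ 6.49) ≈ 2 · 0.06004 = 0.12008 ≈ 0.1201.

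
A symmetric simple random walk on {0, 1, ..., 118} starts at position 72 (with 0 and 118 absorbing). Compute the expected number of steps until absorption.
E[τ | X_0 = 72] = 3312

Let v_k = E[τ | X_0 = k]. Boundary: v_0 = v_118 = 0. Recurrence: v_k = 1 + (v_{k-1} + v_{k+1})/2 for 1 ≤ k ≤ 117. The particular solution to v_k − (v_{k-1} + v_{k+1})/2 = 1 is v_k = −k^2. Adding homogeneous solution A + B k and matching boundaries gives v_k = k (118 − k). Substituting k = 72: v_72 = 72 · 46 = 3312.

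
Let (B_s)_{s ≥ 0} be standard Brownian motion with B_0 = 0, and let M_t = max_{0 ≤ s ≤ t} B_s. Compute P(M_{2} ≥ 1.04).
P(M_{2} ≥ 1.04) = 2·P(B_{2} ≥ 1.04) = 2(1 − Φ(1.04/√2)) ≈ 0.4621

By the reflection principle for Brownian motion, P(M_t ≥ a) = 2 · P(B_t ≥ a) for a ≥ 0. Since B_t ~ N(0, t), P(B_t ≥ 1.04) = 1 − Φ(1.04/√t) = 1 − Φ(1.04/√2) = 1 − Φ(0.7354). So
  P(M_{2} ≥ 1.04) = 2(1 − Φ(0.7354)) ≈ 0.4621.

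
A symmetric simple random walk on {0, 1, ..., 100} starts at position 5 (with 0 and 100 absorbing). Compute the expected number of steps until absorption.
E[τ | X_0 = 5] = 475

Let v_k = E[τ | X_0 = k]. Boundary: v_0 = v_100 = 0. Recurrence: v_k = 1 + (v_{k-1} + v_{k+1})/2 for 1 ≤ k ≤ 99. The particular solution to v_k − (v_{k-1} + v_{k+1})/2 = 1 is v_k = −k^2. Adding homogeneous solution A + B k and matching boundaries gives v_k = k (100 − k). Substituting k = 5: v_5 = 5 · 95 = 475.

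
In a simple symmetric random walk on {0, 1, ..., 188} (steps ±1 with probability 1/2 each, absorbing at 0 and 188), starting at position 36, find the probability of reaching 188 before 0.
P(hit 188 before 0) = 36/188 = 9/47

Let u_k = P(hit 188 before 0 | start at k). Then u_0 = 0, u_188 = 1, and u_k = u_{k-1}/2 + u_{k+1}/2 for 1 ≤ k ≤ 187. This harmonic recurrence is solved by u_k = k/188, giving u_36 = 36/188 = 9/47.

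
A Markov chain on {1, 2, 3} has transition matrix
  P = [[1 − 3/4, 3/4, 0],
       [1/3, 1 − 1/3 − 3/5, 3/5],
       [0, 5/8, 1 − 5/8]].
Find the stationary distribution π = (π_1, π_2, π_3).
π = (100/541, 225/541, 216/541)

This is a birth-death chain on three states, which satisfies detailed balance: π_1 · P_{12} = π_2 · P_{21} and π_2 · P_{23} = π_3 · P_{32}.
From π_1 · 3/4 = π_2 · 1/3: π_2/π_1 = (3/4)/(1/3) = 9/4.
From π_2 · 3/5 = π_3 · 5/8: π_3/π_2 = (3/5)/(5/8) = 24/25.
Take π_1 proportional to 1; then unnormalized π = (1, 9/4, 54/25). Normalize by dividing by the sum 541/100:
  π = (100/541, 225/541, 216/541).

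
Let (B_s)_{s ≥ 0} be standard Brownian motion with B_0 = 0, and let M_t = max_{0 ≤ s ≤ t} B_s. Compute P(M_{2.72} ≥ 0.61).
P(M_{2.72} ≥ 0.61) = 2·P(B_{2.72} ≥ 0.61) = 2(1 − Φ(0.61/√2.72)) ≈ 0.7115

By the reflection principle for Brownian motion, P(M_t ≥ a) = 2 · P(B_t ≥ a) for a ≥ 0. Since B_t ~ N(0, t), P(B_t ≥ 0.61) = 1 − Φ(0.61/√t) = 1 − Φ(0.61/√2.72) = 1 − Φ(0.3699). So
  P(M_{2.72} ≥ 0.61) = 2(1 − Φ(0.3699)) ≈ 0.7115.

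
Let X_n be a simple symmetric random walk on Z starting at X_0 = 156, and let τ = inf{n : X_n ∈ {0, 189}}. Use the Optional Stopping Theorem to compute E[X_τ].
E[X_τ] = 156

X_n is a martingale and τ is a bounded-mean stopping time (indeed τ is finite a.s. with bounded expectation since the walk is in a bounded region). By the OST, E[X_τ] = E[X_0] = 156. Equivalently: E[X_τ] = 189 · P(hit 189 first) + 0 · P(hit 0 first) = 189 · (156/189) = 156.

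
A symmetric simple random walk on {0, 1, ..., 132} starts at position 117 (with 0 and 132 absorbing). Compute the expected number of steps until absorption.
E[τ | X_0 = 117] = 1755

Let v_k = E[τ | X_0 = k]. Boundary: v_0 = v_132 = 0. Recurrence: v_k = 1 + (v_{k-1} + v_{k+1})/2 for 1 ≤ k ≤ 131. The particular solution to v_k − (v_{k-1} + v_{k+1})/2 = 1 is v_k = −k^2. Adding homogeneous solution A + B k and matching boundaries gives v_k = k (132 − k). Substituting k = 117: v_117 = 117 · 15 = 1755.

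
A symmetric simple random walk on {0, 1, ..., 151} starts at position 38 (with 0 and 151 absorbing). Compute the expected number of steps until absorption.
E[τ | X_0 = 38] = 4294

Let v_k = E[τ | X_0 = k]. Boundary: v_0 = v_151 = 0. Recurrence: v_k = 1 + (v_{k-1} + v_{k+1})/2 for 1 ≤ k ≤ 150. The particular solution to v_k − (v_{k-1} + v_{k+1})/2 = 1 is v_k = −k^2. Adding homogeneous solution A + B k and matching boundaries gives v_k = k (151 − k). Substituting k = 38: v_38 = 38 · 113 = 4294.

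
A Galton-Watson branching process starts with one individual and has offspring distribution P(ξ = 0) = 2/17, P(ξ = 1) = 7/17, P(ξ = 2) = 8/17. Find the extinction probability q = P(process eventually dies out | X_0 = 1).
q = 1/4

The pgf is f(s) = 2/17 + 7/17·s + 8/17·s². The extinction probability q is the smallest fixed point of f in [0, 1]. Setting s = f(s):
  8/17·s² + (7/17 − 1)·s + 2/17 = 0
  8/17·s² − (2/17 + 8/17)·s + 2/17 = 0
which factors as (s − 1)·(8/17·s − 2/17) = 0, giving roots s = 1 and s = (2/17)/(8/17) = 1/4.
Mean offspring μ = 7/17 + 2·8/17 = 23/17 > 1 (supercritical), so q < 1. The extinction probability is the smaller root: q = (2/17)/(8/17) = 1/4.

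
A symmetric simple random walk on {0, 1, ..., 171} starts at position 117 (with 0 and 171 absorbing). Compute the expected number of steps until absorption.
E[τ | X_0 = 117] = 6318

Let v_k = E[τ | X_0 = k]. Boundary: v_0 = v_171 = 0. Recurrence: v_k = 1 + (v_{k-1} + v_{k+1})/2 for 1 ≤ k ≤ 170. The particular solution to v_k − (v_{k-1} + v_{k+1})/2 = 1 is v_k = −k^2. Adding homogeneous solution A + B k and matching boundaries gives v_k = k (171 − k). Substituting k = 117: v_117 = 117 · 54 = 6318.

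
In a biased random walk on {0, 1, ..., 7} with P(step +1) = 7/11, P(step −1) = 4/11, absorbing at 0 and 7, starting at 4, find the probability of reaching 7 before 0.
P(hit 7 before 0) = (1 − (4/7)^4) / (1 − (4/7)^7) = 245245/269053

Let u_k denote P(reach 7 before 0 | start at k). Boundary: u_0 = 0, u_7 = 1. Recurrence: u_k = 7/11·u_{k+1} + 4/11·u_{k-1} for 1 ≤ k ≤ 6. Try u_k = A + B·r^k with r = q/p = (4/11)/(7/11) = 4/7. Substitution satisfies the recurrence; boundary conditions give:
  u_k = (1 − r^k) / (1 − r^N) = (1 − (4/7)^4) / (1 − (4/7)^7) = 245245/269053.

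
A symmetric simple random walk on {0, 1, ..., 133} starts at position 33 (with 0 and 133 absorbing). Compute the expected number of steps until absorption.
E[τ | X_0 = 33] = 3300

Let v_k = E[τ | X_0 = k]. Boundary: v_0 = v_133 = 0. Recurrence: v_k = 1 + (v_{k-1} + v_{k+1})/2 for 1 ≤ k ≤ 132. The particular solution to v_k − (v_{k-1} + v_{k+1})/2 = 1 is v_k = −k^2. Adding homogeneous solution A + B k and matching boundaries gives v_k = k (133 − k). Substituting k = 33: v_33 = 33 · 100 = 3300.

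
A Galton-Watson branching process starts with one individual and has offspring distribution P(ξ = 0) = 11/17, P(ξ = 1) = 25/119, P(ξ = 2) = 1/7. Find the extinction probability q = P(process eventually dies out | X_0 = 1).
q = 1

Mean offspring μ = 0·11/17 + 1·25/119 + 2·1/7 = 59/119 ≤ 1. For μ ≤ 1 with offspring not concentrated at 1, the Galton-Watson process goes extinct almost surely, so q = 1.
(Algebraic check: The pgf is f(s) = 11/17 + 25/119·s + 1/7·s². The extinction probability q is the smallest fixed point of f in [0, 1]. Setting s = f(s):
  1/7·s² + (25/119 − 1)·s + 11/17 = 0
  1/7·s² − (11/17 + 1/7)·s + 11/17 = 0
which factors as (s − 1)·(1/7·s − 11/17) = 0, giving roots s = 1 and s = (11/17)/(1/7) = 77/17. Since 77/17 ≥ 1, the smallest root in [0, 1] is s = 1.)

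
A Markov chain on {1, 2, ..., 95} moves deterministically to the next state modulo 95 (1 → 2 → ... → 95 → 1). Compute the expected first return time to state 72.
E[T_72 | X_0 = 72] = 95

The chain cycles deterministically, so starting at state 72 it returns in exactly 95 steps. Equivalently, the stationary distribution is uniform π_j = 1/95 for every state j, so by Kac's formula E[T_72] = 1/π_72 = 95.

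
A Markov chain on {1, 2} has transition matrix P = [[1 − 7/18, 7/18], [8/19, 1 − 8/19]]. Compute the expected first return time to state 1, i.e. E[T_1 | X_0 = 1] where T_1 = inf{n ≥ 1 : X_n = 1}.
E[T_1 | X_0 = 1] = 1/π_1 = 277/144

For an irreducible recurrent Markov chain with stationary distribution π, E[T_i | X_0 = i] = 1/π_i (Kac's formula). Here π_1 = (8/19)/(7/18 + 8/19) = (8/19)/(277/342) = 144/277, so E[T_1 | X_0 = 1] = 1/π_1 = (7/18 + 8/19)/(8/19) = (277/342)/(8/19) = 277/144.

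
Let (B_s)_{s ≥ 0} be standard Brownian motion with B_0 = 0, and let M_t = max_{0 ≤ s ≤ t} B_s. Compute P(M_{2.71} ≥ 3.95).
P(M_{2.71} ≥ 3.95) = 2·P(B_{2.71} ≥ 3.95) = 2(1 − Φ(3.95/√2.71)) ≈ 0.0164

By the reflection principle for Brownian motion, P(M_t ≥ a) = 2 · P(B_t ≥ a) for a ≥ 0. Since B_t ~ N(0, t), P(B_t ≥ 3.95) = 1 − Φ(3.95/√t) = 1 − Φ(3.95/√2.71) = 1 − Φ(2.3995). So
  P(M_{2.71} ≥ 3.95) = 2(1 − Φ(2.3995)) ≈ 0.0164.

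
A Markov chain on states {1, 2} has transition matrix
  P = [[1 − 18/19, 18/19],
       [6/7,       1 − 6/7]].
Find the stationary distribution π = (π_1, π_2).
π_1 = 19/40, π_2 = 21/40

Solve πP = π with π_1 + π_2 = 1. From πP = π: π_1 · (1 − 18/19) + π_2 · 6/7 = π_1 ⇒ π_2 · 6/7 = π_1 · 18/19 ⇒ π_2/π_1 = (18/19)/(6/7) = 21/19. Together with π_1 + π_2 = 1:
  π_1 = (6/7)/(18/19 + 6/7) = (6/7)/(240/133) = 19/40,
  π_2 = (18/19)/(18/19 + 6/7) = (18/19)/(240/133) = 21/40.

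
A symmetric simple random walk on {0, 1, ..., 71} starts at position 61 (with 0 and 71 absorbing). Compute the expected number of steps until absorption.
E[τ | X_0 = 61] = 610

Let v_k = E[τ | X_0 = k]. Boundary: v_0 = v_71 = 0. Recurrence: v_k = 1 + (v_{k-1} + v_{k+1})/2 for 1 ≤ k ≤ 70. The particular solution to v_k − (v_{k-1} + v_{k+1})/2 = 1 is v_k = −k^2. Adding homogeneous solution A + B k and matching boundaries gives v_k = k (71 − k). Substituting k = 61: v_61 = 61 · 10 = 610.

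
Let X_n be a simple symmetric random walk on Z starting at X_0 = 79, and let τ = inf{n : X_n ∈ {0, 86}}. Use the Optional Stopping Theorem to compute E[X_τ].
E[X_τ] = 79

X_n is a martingale and τ is a bounded-mean stopping time (indeed τ is finite a.s. with bounded expectation since the walk is in a bounded region). By the OST, E[X_τ] = E[X_0] = 79. Equivalently: E[X_τ] = 86 · P(hit 86 first) + 0 · P(hit 0 first) = 86 · (79/86) = 79.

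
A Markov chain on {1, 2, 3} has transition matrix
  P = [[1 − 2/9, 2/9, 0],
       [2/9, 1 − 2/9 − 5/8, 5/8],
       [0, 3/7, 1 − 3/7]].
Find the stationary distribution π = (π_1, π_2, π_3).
π = (24/83, 24/83, 35/83)

This is a birth-death chain on three states, which satisfies detailed balance: π_1 · P_{12} = π_2 · P_{21} and π_2 · P_{23} = π_3 · P_{32}.
From π_1 · 2/9 = π_2 · 2/9: π_2/π_1 = (2/9)/(2/9) = 1.
From π_2 · 5/8 = π_3 · 3/7: π_3/π_2 = (5/8)/(3/7) = 35/24.
Take π_1 proportional to 1; then unnormalized π = (1, 1, 35/24). Normalize by dividing by the sum 83/24:
  π = (24/83, 24/83, 35/83).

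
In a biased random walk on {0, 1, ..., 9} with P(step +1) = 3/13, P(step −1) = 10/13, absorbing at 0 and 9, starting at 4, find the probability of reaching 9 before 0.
P(hit 9 before 0) = (1 − (10/3)^4) / (1 − (10/3)^9) = 344331/142854331

Let u_k denote P(reach 9 before 0 | start at k). Boundary: u_0 = 0, u_9 = 1. Recurrence: u_k = 3/13·u_{k+1} + 10/13·u_{k-1} for 1 ≤ k ≤ 8. Try u_k = A + B·r^k with r = q/p = (10/13)/(3/13) = 10/3. Substitution satisfies the recurrence; boundary conditions give:
  u_k = (1 − r^k) / (1 − r^N) = (1 − (10/3)^4) / (1 − (10/3)^9) = 344331/142854331.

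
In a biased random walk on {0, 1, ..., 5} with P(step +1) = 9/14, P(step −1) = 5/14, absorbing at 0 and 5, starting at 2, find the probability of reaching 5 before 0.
P(hit 5 before 0) = (1 − (5/9)^2) / (1 − (5/9)^5) = 10206/13981

Let u_k denote P(reach 5 before 0 | start at k). Boundary: u_0 = 0, u_5 = 1. Recurrence: u_k = 9/14·u_{k+1} + 5/14·u_{k-1} for 1 ≤ k ≤ 4. Try u_k = A + B·r^k with r = q/p = (5/14)/(9/14) = 5/9. Substitution satisfies the recurrence; boundary conditions give:
  u_k = (1 − r^k) / (1 − r^N) = (1 − (5/9)^2) / (1 − (5/9)^5) = 10206/13981.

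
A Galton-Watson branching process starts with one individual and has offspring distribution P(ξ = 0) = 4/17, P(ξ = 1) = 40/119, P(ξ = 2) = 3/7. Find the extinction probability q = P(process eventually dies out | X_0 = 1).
q = 28/51

The pgf is f(s) = 4/17 + 40/119·s + 3/7·s². The extinction probability q is the smallest fixed point of f in [0, 1]. Setting s = f(s):
  3/7·s² + (40/119 − 1)·s + 4/17 = 0
  3/7·s² − (4/17 + 3/7)·s + 4/17 = 0
which factors as (s − 1)·(3/7·s − 4/17) = 0, giving roots s = 1 and s = (4/17)/(3/7) = 28/51.
Mean offspring μ = 40/119 + 2·3/7 = 142/119 > 1 (supercritical), so q < 1. The extinction probability is the smaller root: q = (4/17)/(3/7) = 28/51.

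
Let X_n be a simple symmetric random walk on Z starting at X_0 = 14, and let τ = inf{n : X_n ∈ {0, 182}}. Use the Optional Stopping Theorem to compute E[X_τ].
E[X_τ] = 14

X_n is a martingale and τ is a bounded-mean stopping time (indeed τ is finite a.s. with bounded expectation since the walk is in a bounded region). By the OST, E[X_τ] = E[X_0] = 14. Equivalently: E[X_τ] = 182 · P(hit 182 first) + 0 · P(hit 0 first) = 182 · (14/182) = 14.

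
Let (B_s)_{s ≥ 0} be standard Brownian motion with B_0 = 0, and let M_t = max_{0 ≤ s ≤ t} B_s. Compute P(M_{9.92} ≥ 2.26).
P(M_{9.92} ≥ 2.26) = 2·P(B_{9.92} ≥ 2.26) = 2(1 − Φ(2.26/√9.92)) ≈ 0.4730

By the reflection principle for Brownian motion, P(M_t ≥ a) = 2 · P(B_t ≥ a) for a ≥ 0. Since B_t ~ N(0, t), P(B_t ≥ 2.26) = 1 − Φ(2.26/√t) = 1 − Φ(2.26/√9.92) = 1 − Φ(0.7176). So
  P(M_{9.92} ≥ 2.26) = 2(1 − Φ(0.7176)) ≈ 0.4730.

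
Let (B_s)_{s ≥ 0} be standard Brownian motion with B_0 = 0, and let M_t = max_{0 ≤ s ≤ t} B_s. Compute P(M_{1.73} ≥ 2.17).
P(M_{1.73} ≥ 2.17) = 2·P(B_{1.73} ≥ 2.17) = 2(1 − Φ(2.17/√1.73)) ≈ 0.0990

By the reflection principle for Brownian motion, P(M_t ≥ a) = 2 · P(B_t ≥ a) for a ≥ 0. Since B_t ~ N(0, t), P(B_t ≥ 2.17) = 1 − Φ(2.17/√t) = 1 − Φ(2.17/√1.73) = 1 − Φ(1.6498). So
  P(M_{1.73} ≥ 2.17) = 2(1 − Φ(1.6498)) ≈ 0.0990.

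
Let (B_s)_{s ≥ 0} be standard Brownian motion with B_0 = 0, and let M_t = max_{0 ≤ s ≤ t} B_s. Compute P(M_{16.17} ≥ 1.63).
P(M_{16.17} ≥ 1.63) = 2·P(B_{16.17} ≥ 1.63) = 2(1 − Φ(1.63/√16.17)) ≈ 0.6852

By the reflection principle for Brownian motion, P(M_t ≥ a) = 2 · P(B_t ≥ a) for a ≥ 0. Since B_t ~ N(0, t), P(B_t ≥ 1.63) = 1 − Φ(1.63/√t) = 1 − Φ(1.63/√16.17) = 1 − Φ(0.4054). So
  P(M_{16.17} ≥ 1.63) = 2(1 − Φ(0.4054)) ≈ 0.6852.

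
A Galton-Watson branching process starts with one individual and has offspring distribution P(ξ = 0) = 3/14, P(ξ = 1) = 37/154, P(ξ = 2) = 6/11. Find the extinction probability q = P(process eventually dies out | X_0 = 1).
q = 11/28

The pgf is f(s) = 3/14 + 37/154·s + 6/11·s². The extinction probability q is the smallest fixed point of f in [0, 1]. Setting s = f(s):
  6/11·s² + (37/154 − 1)·s + 3/14 = 0
  6/11·s² − (3/14 + 6/11)·s + 3/14 = 0
which factors as (s − 1)·(6/11·s − 3/14) = 0, giving roots s = 1 and s = (3/14)/(6/11) = 11/28.
Mean offspring μ = 37/154 + 2·6/11 = 205/154 > 1 (supercritical), so q < 1. The extinction probability is the smaller root: q = (3/14)/(6/11) = 11/28.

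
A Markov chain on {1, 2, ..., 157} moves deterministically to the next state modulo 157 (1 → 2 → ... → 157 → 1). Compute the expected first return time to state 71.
E[T_71 | X_0 = 71] = 157

The chain cycles deterministically, so starting at state 71 it returns in exactly 157 steps. Equivalently, the stationary distribution is uniform π_j = 1/157 for every state j, so by Kac's formula E[T_71] = 1/π_71 = 157.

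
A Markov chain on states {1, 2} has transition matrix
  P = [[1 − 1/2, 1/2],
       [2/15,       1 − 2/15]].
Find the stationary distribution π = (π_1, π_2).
π_1 = 4/19, π_2 = 15/19

Solve πP = π with π_1 + π_2 = 1. From πP = π: π_1 · (1 − 1/2) + π_2 · 2/15 = π_1 ⇒ π_2 · 2/15 = π_1 · 1/2 ⇒ π_2/π_1 = (1/2)/(2/15) = 15/4. Together with π_1 + π_2 = 1:
  π_1 = (2/15)/(1/2 + 2/15) = (2/15)/(19/30) = 4/19,
  π_2 = (1/2)/(1/2 + 2/15) = (1/2)/(19/30) = 15/19.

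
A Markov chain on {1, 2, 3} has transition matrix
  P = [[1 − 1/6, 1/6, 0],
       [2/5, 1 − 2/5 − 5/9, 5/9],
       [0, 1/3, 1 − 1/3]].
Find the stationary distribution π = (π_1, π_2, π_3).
π = (9/19, 15/76, 25/76)

This is a birth-death chain on three states, which satisfies detailed balance: π_1 · P_{12} = π_2 · P_{21} and π_2 · P_{23} = π_3 · P_{32}.
From π_1 · 1/6 = π_2 · 2/5: π_2/π_1 = (1/6)/(2/5) = 5/12.
From π_2 · 5/9 = π_3 · 1/3: π_3/π_2 = (5/9)/(1/3) = 5/3.
Take π_1 proportional to 1; then unnormalized π = (1, 5/12, 25/36). Normalize by dividing by the sum 19/9:
  π = (9/19, 15/76, 25/76).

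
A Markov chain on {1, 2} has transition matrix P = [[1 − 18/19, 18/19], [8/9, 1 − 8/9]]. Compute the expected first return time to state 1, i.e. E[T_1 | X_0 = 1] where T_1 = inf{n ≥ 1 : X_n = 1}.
E[T_1 | X_0 = 1] = 1/π_1 = 157/76

For an irreducible recurrent Markov chain with stationary distribution π, E[T_i | X_0 = i] = 1/π_i (Kac's formula). Here π_1 = (8/9)/(18/19 + 8/9) = (8/9)/(314/171) = 76/157, so E[T_1 | X_0 = 1] = 1/π_1 = (18/19 + 8/9)/(8/9) = (314/171)/(8/9) = 157/76.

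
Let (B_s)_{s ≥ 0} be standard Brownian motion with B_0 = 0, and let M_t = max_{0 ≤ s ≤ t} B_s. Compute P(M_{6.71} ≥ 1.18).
P(M_{6.71} ≥ 1.18) = 2·P(B_{6.71} ≥ 1.18) = 2(1 − Φ(1.18/√6.71)) ≈ 0.6487

By the reflection principle for Brownian motion, P(M_t ≥ a) = 2 · P(B_t ≥ a) for a ≥ 0. Since B_t ~ N(0, t), P(B_t ≥ 1.18) = 1 − Φ(1.18/√t) = 1 − Φ(1.18/√6.71) = 1 − Φ(0.4555). So
  P(M_{6.71} ≥ 1.18) = 2(1 − Φ(0.4555)) ≈ 0.6487.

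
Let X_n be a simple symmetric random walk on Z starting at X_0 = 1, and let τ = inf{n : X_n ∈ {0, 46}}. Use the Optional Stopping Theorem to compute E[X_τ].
E[X_τ] = 1

X_n is a martingale and τ is a bounded-mean stopping time (indeed τ is finite a.s. with bounded expectation since the walk is in a bounded region). By the OST, E[X_τ] = E[X_0] = 1. Equivalently: E[X_τ] = 46 · P(hit 46 first) + 0 · P(hit 0 first) = 46 · (1/46) = 1.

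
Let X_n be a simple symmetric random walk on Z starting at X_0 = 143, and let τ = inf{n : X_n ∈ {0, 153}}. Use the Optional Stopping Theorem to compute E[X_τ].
E[X_τ] = 143

X_n is a martingale and τ is a bounded-mean stopping time (indeed τ is finite a.s. with bounded expectation since the walk is in a bounded region). By the OST, E[X_τ] = E[X_0] = 143. Equivalently: E[X_τ] = 153 · P(hit 153 first) + 0 · P(hit 0 first) = 153 · (143/153) = 143.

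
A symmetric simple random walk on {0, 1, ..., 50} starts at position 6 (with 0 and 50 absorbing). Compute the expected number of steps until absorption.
E[τ | X_0 = 6] = 264

Let v_k = E[τ | X_0 = k]. Boundary: v_0 = v_50 = 0. Recurrence: v_k = 1 + (v_{k-1} + v_{k+1})/2 for 1 ≤ k ≤ 49. The particular solution to v_k − (v_{k-1} + v_{k+1})/2 = 1 is v_k = −k^2. Adding homogeneous solution A + B k and matching boundaries gives v_k = k (50 − k). Substituting k = 6: v_6 = 6 · 44 = 264.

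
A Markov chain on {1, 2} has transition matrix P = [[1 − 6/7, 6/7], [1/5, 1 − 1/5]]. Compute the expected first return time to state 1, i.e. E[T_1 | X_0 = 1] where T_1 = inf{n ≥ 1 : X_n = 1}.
E[T_1 | X_0 = 1] = 1/π_1 = 37/7

For an irreducible recurrent Markov chain with stationary distribution π, E[T_i | X_0 = i] = 1/π_i (Kac's formula). Here π_1 = (1/5)/(6/7 + 1/5) = (1/5)/(37/35) = 7/37, so E[T_1 | X_0 = 1] = 1/π_1 = (6/7 + 1/5)/(1/5) = (37/35)/(1/5) = 37/7.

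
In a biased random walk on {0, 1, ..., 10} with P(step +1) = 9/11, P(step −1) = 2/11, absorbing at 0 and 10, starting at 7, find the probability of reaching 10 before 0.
P(hit 10 before 0) = (1 − (2/9)^7) / (1 − (2/9)^10) = 498098727/498111911

Let u_k denote P(reach 10 before 0 | start at k). Boundary: u_0 = 0, u_10 = 1. Recurrence: u_k = 9/11·u_{k+1} + 2/11·u_{k-1} for 1 ≤ k ≤ 9. Try u_k = A + B·r^k with r = q/p = (2/11)/(9/11) = 2/9. Substitution satisfies the recurrence; boundary conditions give:
  u_k = (1 − r^k) / (1 − r^N) = (1 − (2/9)^7) / (1 − (2/9)^10) = 498098727/498111911.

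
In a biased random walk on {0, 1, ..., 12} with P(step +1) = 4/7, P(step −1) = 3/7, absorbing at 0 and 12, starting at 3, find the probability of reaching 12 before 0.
P(hit 12 before 0) = (1 − (3/4)^3) / (1 − (3/4)^12) = 262144/439075

Let u_k denote P(reach 12 before 0 | start at k). Boundary: u_0 = 0, u_12 = 1. Recurrence: u_k = 4/7·u_{k+1} + 3/7·u_{k-1} for 1 ≤ k ≤ 11. Try u_k = A + B·r^k with r = q/p = (3/7)/(4/7) = 3/4. Substitution satisfies the recurrence; boundary conditions give:
  u_k = (1 − r^k) / (1 − r^N) = (1 − (3/4)^3) / (1 − (3/4)^12) = 262144/439075.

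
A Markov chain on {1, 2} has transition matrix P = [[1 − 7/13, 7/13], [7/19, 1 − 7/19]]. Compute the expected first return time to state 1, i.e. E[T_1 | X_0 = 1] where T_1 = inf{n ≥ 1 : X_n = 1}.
E[T_1 | X_0 = 1] = 1/π_1 = 32/13

For an irreducible recurrent Markov chain with stationary distribution π, E[T_i | X_0 = i] = 1/π_i (Kac's formula). Here π_1 = (7/19)/(7/13 + 7/19) = (7/19)/(224/247) = 13/32, so E[T_1 | X_0 = 1] = 1/π_1 = (7/13 + 7/19)/(7/19) = (224/247)/(7/19) = 32/13.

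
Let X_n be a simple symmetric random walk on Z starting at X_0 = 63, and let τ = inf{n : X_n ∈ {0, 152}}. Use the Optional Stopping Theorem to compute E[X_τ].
E[X_τ] = 63

X_n is a martingale and τ is a bounded-mean stopping time (indeed τ is finite a.s. with bounded expectation since the walk is in a bounded region). By the OST, E[X_τ] = E[X_0] = 63. Equivalently: E[X_τ] = 152 · P(hit 152 first) + 0 · P(hit 0 first) = 152 · (63/152) = 63.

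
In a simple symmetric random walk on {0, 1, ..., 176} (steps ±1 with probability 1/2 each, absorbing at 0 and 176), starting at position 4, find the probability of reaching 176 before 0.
P(hit 176 before 0) = 4/176 = 1/44

Let u_k = P(hit 176 before 0 | start at k). Then u_0 = 0, u_176 = 1, and u_k = u_{k-1}/2 + u_{k+1}/2 for 1 ≤ k ≤ 175. This harmonic recurrence is solved by u_k = k/176, giving u_4 = 4/176 = 1/44.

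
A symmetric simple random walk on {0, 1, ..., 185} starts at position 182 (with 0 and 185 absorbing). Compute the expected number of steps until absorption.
E[τ | X_0 = 182] = 546

Let v_k = E[τ | X_0 = k]. Boundary: v_0 = v_185 = 0. Recurrence: v_k = 1 + (v_{k-1} + v_{k+1})/2 for 1 ≤ k ≤ 184. The particular solution to v_k − (v_{k-1} + v_{k+1})/2 = 1 is v_k = −k^2. Adding homogeneous solution A + B k and matching boundaries gives v_k = k (185 − k). Substituting k = 182: v_182 = 182 · 3 = 546.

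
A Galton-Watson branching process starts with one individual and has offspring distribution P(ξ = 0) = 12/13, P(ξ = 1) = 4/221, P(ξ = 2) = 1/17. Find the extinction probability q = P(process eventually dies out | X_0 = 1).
q = 1

Mean offspring μ = 0·12/13 + 1·4/221 + 2·1/17 = 30/221 ≤ 1. For μ ≤ 1 with offspring not concentrated at 1, the Galton-Watson process goes extinct almost surely, so q = 1.
(Algebraic check: The pgf is f(s) = 12/13 + 4/221·s + 1/17·s². The extinction probability q is the smallest fixed point of f in [0, 1]. Setting s = f(s):
  1/17·s² + (4/221 − 1)·s + 12/13 = 0
  1/17·s² − (12/13 + 1/17)·s + 12/13 = 0
which factors as (s − 1)·(1/17·s − 12/13) = 0, giving roots s = 1 and s = (12/13)/(1/17) = 204/13. Since 204/13 ≥ 1, the smallest root in [0, 1] is s = 1.)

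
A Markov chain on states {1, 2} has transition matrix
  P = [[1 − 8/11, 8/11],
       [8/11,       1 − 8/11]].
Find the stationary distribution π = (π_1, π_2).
π_1 = 1/2, π_2 = 1/2

Solve πP = π with π_1 + π_2 = 1. From πP = π: π_1 · (1 − 8/11) + π_2 · 8/11 = π_1 ⇒ π_2 · 8/11 = π_1 · 8/11 ⇒ π_2/π_1 = (8/11)/(8/11) = 1. Together with π_1 + π_2 = 1:
  π_1 = (8/11)/(8/11 + 8/11) = (8/11)/(16/11) = 1/2,
  π_2 = (8/11)/(8/11 + 8/11) = (8/11)/(16/11) = 1/2.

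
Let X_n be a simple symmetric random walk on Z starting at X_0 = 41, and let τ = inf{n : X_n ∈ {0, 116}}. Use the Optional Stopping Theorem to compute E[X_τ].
E[X_τ] = 41

X_n is a martingale and τ is a bounded-mean stopping time (indeed τ is finite a.s. with bounded expectation since the walk is in a bounded region). By the OST, E[X_τ] = E[X_0] = 41. Equivalently: E[X_τ] = 116 · P(hit 116 first) + 0 · P(hit 0 first) = 116 · (41/116) = 41.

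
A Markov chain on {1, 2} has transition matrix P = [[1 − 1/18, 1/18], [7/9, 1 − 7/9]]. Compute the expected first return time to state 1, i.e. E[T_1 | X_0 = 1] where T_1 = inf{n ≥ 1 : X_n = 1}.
E[T_1 | X_0 = 1] = 1/π_1 = 15/14

For an irreducible recurrent Markov chain with stationary distribution π, E[T_i | X_0 = i] = 1/π_i (Kac's formula). Here π_1 = (7/9)/(1/18 + 7/9) = (7/9)/(5/6) = 14/15, so E[T_1 | X_0 = 1] = 1/π_1 = (1/18 + 7/9)/(7/9) = (5/6)/(7/9) = 15/14.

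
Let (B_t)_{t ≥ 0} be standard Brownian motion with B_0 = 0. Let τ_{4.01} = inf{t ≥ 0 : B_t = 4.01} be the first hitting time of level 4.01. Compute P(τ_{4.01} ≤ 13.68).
P(τ_{4.01} ≤ 13.68) = 2(1 − Φ(4.01/√13.68)) = 2(1 − Φ(1.0842)) ≈ 0.2783

By the reflection principle for standard BM, P(τ_b ≤ t) = 2 · P(B_t ≥ b). Since B_t ~ N(0, t), P(B_t ≥ 4.01) = 1 − Φ(4.01/√t) = 1 − Φ(4.01/√13.68) = 1 − Φ(1.0842) ≈ 0.13914. Doubling: P(τ_{4.01} ≤ 13.68) ≈ 2 · 0.13914 = 0.27828 ≈ 0.2783.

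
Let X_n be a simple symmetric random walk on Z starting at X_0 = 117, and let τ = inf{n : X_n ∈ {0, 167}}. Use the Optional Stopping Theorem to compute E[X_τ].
E[X_τ] = 117

X_n is a martingale and τ is a bounded-mean stopping time (indeed τ is finite a.s. with bounded expectation since the walk is in a bounded region). By the OST, E[X_τ] = E[X_0] = 117. Equivalently: E[X_τ] = 167 · P(hit 167 first) + 0 · P(hit 0 first) = 167 · (117/167) = 117.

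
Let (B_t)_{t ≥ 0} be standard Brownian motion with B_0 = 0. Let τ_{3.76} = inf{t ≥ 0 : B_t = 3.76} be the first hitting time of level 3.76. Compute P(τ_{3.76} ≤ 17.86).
P(τ_{3.76} ≤ 17.86) = 2(1 − Φ(3.76/√17.86)) = 2(1 − Φ(0.8897)) ≈ 0.3736

By the reflection principle for standard BM, P(τ_b ≤ t) = 2 · P(B_t ≥ b). Since B_t ~ N(0, t), P(B_t ≥ 3.76) = 1 − Φ(3.76/√t) = 1 − Φ(3.76/√17.86) = 1 − Φ(0.8897) ≈ 0.18681. Doubling: P(τ_{3.76} ≤ 17.86) ≈ 2 · 0.18681 = 0.37362 ≈ 0.3736.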